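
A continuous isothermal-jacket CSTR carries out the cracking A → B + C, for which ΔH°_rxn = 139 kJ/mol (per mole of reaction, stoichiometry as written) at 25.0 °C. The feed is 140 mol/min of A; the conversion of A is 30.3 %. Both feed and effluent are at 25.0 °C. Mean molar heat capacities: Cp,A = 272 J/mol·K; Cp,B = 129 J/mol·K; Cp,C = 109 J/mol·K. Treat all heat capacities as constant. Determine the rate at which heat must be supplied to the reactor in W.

Q_in = 98300 W

Extent of reaction ξ = 0.303 × 140 = 42.42 mol/min
Reaction term: ξ·ΔH°_rxn = 42.42 × 139 = 5896.4 kJ/min
Q = ΔH = 5896.4 kJ/min = 98.273 kW
Heat supplied = 98273 W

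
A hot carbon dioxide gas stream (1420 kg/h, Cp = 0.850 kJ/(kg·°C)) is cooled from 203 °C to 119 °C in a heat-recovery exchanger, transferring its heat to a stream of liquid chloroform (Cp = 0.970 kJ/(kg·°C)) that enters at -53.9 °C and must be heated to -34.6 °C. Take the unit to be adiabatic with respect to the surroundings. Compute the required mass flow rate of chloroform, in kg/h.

Heat released by hot stream: Q = 1420 × 0.850 × (203 − 119) = 101390 kJ/h
Energy balance on cold side (adiabatic exchanger): Q = ṁ_c·Cp_c·(T_c,out − T_c,in)
ṁ_c = 101390 / [0.970 × (-34.6 − -53.9)] = 5415.7 kg/h

ṁ_c = 5420 kg/h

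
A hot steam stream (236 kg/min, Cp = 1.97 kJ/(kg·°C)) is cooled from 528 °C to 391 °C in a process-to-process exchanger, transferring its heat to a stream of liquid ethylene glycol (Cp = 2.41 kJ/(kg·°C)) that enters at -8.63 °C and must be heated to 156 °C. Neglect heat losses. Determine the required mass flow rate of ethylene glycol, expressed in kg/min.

ṁ_c = 161 kg/min

Heat released by hot stream: Q = 236 × 1.97 × (528 − 391) = 63694 kJ/min
Energy balance on cold side (adiabatic exchanger): Q = ṁ_c·Cp_c·(T_c,out − T_c,in)
ṁ_c = 63694 / [2.41 × (156 − -8.63)] = 160.54 kg/min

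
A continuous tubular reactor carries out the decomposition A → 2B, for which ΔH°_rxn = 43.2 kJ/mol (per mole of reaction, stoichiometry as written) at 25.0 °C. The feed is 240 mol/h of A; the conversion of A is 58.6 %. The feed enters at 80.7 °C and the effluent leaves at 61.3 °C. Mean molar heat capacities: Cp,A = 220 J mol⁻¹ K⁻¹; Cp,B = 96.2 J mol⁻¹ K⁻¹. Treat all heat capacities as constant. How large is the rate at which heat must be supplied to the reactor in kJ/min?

Q_in = 81.8 kJ/min

Extent of reaction ξ = 0.586 × 240 = 140.64 mol/h
Reaction term: ξ·ΔH°_rxn = 140.64 × 43.2 = 6075.6 kJ/h
Sensible, feed 80.7→25 °C: -2941 kJ/h
Outlet flows (mol/h): A 99.36, B 281.28
Sensible, products 25→61.3 °C: 1775.7 kJ/h
Q = ΔH = 4910.4 kJ/h = 1.364 kW
Heat supplied = 81.84 kJ/min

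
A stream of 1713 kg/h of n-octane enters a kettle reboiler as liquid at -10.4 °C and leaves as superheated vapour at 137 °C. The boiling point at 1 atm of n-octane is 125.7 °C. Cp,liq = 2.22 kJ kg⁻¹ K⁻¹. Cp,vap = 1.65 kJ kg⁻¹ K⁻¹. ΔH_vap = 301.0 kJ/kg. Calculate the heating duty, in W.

Q = 296000 W

liquid -10.4→125.7 °C: 302.14 kJ/kg
vaporisation at 125.7 °C: 301 kJ/kg
vapour 125.7→137 °C: 18.645 kJ/kg
Δh = 302.14 + 301 + 18.645 = 621.79 kJ/kg
Q = ṁ·Δh = 1713 kg/h × 621.79 kJ/kg = 1.0651e+06 kJ/h
|Q| = 295.87 kW = 295870 W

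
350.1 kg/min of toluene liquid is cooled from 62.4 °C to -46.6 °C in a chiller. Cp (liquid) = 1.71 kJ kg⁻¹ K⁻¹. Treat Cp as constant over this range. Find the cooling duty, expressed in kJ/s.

Q = ṁ·Cp·ΔT = 350.1 × 1.71 × (-46.6 − 62.4) = -65255 kJ/min
Converting: 65255 / 60 s = 1087.6 kW

Q_c = 1090 kJ/s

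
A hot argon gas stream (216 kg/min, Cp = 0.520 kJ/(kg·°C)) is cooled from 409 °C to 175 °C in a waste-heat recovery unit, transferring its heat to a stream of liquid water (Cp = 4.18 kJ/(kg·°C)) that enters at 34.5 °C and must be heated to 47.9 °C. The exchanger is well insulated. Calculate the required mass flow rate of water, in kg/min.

Heat released by hot stream: Q = 216 × 0.520 × (409 − 175) = 26283 kJ/min
Energy balance on cold side (adiabatic exchanger): Q = ṁ_c·Cp_c·(T_c,out − T_c,in)
ṁ_c = 26283 / [4.18 × (47.9 − 34.5)] = 469.24 kg/min

ṁ_c = 469 kg/min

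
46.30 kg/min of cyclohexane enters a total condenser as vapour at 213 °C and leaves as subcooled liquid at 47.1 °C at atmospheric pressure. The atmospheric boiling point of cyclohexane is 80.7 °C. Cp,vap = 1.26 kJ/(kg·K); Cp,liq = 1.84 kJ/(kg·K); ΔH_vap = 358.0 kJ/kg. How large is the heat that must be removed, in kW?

Q_c = 453 kW

vapour 213→80.7 °C: -166.7 kJ/kg
condensation at 80.7 °C: -358 kJ/kg
liquid 80.7→47.1 °C: -61.824 kJ/kg
Δh = -166.7 + -358 + -61.824 = -586.52 kJ/kg
Q = ṁ·Δh = 46.30 kg/min × -586.52 kJ/kg = -27156 kJ/min
|Q| = 452.6 kW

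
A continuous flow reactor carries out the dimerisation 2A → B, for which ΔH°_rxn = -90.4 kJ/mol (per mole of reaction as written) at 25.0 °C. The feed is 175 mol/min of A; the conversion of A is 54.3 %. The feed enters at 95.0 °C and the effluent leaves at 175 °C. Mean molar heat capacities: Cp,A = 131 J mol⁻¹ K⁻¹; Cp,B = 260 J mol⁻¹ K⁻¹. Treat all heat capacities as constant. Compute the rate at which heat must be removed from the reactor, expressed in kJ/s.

Q_out = 41.3 kJ/s

Extent of reaction ξ = 0.543 × 175 / 2 = 47.513 mol/min
Reaction term: ξ·ΔH°_rxn = 47.513 × -90.4 = -4295.1 kJ/min
Sensible, feed 95.0→25 °C: -1604.8 kJ/min
Outlet flows (mol/min): A 79.975, B 47.513
Sensible, products 25→175 °C: 3424.5 kJ/min
Q = ΔH = -2475.4 kJ/min = -41.256 kW
Heat removed = 41.256 kJ/s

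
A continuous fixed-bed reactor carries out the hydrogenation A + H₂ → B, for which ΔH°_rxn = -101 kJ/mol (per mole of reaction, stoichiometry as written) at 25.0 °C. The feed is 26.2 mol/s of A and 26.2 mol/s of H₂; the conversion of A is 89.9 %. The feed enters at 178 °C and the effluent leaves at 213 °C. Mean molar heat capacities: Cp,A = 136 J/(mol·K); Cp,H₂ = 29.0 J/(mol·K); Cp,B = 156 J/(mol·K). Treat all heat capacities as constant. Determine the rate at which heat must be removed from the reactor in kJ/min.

Q_out = 136000 kJ/min

Extent of reaction ξ = 0.899 × 26.2 = 23.554 mol/s
Reaction term: ξ·ΔH°_rxn = 23.554 × -101 = -2378.9 kJ/s
Sensible, feed 178→25 °C: -661.42 kJ/s
Outlet flows (mol/s): A 2.6462, H₂ 2.6462, B 23.554
Sensible, products 25→213 °C: 772.87 kJ/s
Q = ΔH = -2267.5 kJ/s = -2267.5 kW
Heat removed = 136050 kJ/min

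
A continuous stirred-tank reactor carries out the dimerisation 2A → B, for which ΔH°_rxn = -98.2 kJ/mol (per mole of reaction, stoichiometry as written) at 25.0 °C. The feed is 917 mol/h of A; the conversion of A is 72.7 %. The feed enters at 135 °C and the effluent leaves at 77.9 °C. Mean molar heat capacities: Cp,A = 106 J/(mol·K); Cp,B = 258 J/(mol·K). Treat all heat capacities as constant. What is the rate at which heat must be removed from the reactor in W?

Extent of reaction ξ = 0.727 × 917 / 2 = 333.33 mol/h
Reaction term: ξ·ΔH°_rxn = 333.33 × -98.2 = -32733 kJ/h
Sensible, feed 135→25 °C: -10692 kJ/h
Outlet flows (mol/h): A 250.34, B 333.33
Sensible, products 25→77.9 °C: 5953.1 kJ/h
Q = ΔH = -37472 kJ/h = -10.409 kW
Heat removed = 10409 W

Q_out = 10400 W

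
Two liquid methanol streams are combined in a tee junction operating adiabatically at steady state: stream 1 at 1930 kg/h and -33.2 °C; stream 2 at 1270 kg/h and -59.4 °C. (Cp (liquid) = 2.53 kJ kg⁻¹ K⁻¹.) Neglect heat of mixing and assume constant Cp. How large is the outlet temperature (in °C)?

T_out = -43.6 °C

No heat crosses the boundary, so H_out = H_in.
T_out = Σ ṁᵢCp,ᵢTᵢ / Σ ṁᵢCp,ᵢ
      = -352970 / 8096 = -43.598 °C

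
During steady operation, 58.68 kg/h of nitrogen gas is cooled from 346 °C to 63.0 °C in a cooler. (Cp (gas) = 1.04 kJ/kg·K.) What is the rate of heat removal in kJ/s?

Q_c = 4.80 kJ/s

Q = ṁ·Cp·ΔT = 58.68 × 1.04 × (63.0 − 346) = -17271 kJ/h
Converting: 17271 / 3600 s = 4.7974 kW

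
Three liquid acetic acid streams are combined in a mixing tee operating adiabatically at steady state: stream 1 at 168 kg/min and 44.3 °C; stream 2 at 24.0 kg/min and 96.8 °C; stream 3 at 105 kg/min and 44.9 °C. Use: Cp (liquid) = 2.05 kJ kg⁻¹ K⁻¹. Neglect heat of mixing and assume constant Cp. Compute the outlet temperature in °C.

T_out = 48.8 °C

Energy balance with Q = 0: Σ ṁᵢCp,ᵢ(T_out − Tᵢ) = 0
T_out = Σ ṁᵢCp,ᵢTᵢ / Σ ṁᵢCp,ᵢ
      = 29684 / 608.85 = 48.755 °C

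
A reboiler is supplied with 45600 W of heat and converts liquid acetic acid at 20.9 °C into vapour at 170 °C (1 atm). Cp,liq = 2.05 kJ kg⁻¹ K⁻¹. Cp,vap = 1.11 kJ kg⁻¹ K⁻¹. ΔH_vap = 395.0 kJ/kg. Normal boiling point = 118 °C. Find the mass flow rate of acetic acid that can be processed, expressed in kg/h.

Δh = 2.05×(118−20.9) + 395.0 + 1.11×(170−118) = 651.77 kJ/kg
Q = 45600 W = 45.6 kJ/s = 164160 kJ/h
ṁ = Q/Δh = 164160 / 651.77 = 251.87 kg/h

ṁ = 252 kg/h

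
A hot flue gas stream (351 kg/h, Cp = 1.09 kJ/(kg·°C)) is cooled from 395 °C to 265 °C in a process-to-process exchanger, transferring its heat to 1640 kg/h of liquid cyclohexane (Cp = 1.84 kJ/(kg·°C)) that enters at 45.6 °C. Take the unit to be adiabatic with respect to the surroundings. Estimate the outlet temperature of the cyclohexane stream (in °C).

T_c,out = 62.1 °C

Heat released by hot stream: Q = 351 × 1.09 × (395 − 265) = 49737 kJ/h
Energy balance on cold side (adiabatic exchanger): Q = ṁ_c·Cp_c·(T_c,out − T_c,in)
T_c,out = 45.6 + 49737/(1640 × 1.84) = 62.082 °C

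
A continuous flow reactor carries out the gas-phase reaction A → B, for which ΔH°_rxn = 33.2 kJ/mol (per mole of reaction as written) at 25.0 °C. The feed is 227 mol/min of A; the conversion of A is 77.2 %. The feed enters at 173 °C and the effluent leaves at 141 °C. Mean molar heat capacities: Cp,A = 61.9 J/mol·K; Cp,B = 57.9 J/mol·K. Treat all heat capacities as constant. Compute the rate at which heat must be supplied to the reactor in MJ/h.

Extent of reaction ξ = 0.772 × 227 = 175.24 mol/min
Reaction term: ξ·ΔH°_rxn = 175.24 × 33.2 = 5818.1 kJ/min
Sensible, feed 173→25 °C: -2079.6 kJ/min
Outlet flows (mol/min): A 51.756, B 175.24
Sensible, products 25→141 °C: 1548.6 kJ/min
Q = ΔH = 5287.1 kJ/min = 88.119 kW
Heat supplied = 317.23 MJ/h

Q_in = 317 MJ/h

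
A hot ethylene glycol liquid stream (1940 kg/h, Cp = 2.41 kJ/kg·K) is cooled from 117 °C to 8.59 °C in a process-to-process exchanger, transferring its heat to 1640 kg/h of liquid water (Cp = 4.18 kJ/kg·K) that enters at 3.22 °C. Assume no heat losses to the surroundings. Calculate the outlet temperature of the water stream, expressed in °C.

Heat released by hot stream: Q = 1940 × 2.41 × (117 − 8.59) = 506860 kJ/h
Energy balance on cold side (adiabatic exchanger): Q = ṁ_c·Cp_c·(T_c,out − T_c,in)
T_c,out = 3.22 + 506860/(1640 × 4.18) = 77.158 °C

T_c,out = 77.2 °C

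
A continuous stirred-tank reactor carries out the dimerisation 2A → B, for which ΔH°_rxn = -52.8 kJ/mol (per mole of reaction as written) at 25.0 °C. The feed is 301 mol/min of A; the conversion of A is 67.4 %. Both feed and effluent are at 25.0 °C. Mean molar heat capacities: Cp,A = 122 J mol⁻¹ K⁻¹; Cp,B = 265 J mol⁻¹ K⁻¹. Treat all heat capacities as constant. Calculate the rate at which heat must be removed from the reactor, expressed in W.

Extent of reaction ξ = 0.674 × 301 / 2 = 101.44 mol/min
Reaction term: ξ·ΔH°_rxn = 101.44 × -52.8 = -5355.9 kJ/min
Q = ΔH = -5355.9 kJ/min = -89.265 kW
Heat removed = 89265 W

Q_out = 89300 W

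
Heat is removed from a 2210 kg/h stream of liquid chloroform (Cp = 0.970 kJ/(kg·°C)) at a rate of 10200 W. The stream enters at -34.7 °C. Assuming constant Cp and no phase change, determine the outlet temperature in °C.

T_out = -51.8 °C

Q = 10200 W = 36720 kJ/h
ΔT = Q/(ṁ·Cp) = 36720/(2210×0.970) = 17.129 K
T_out = -34.7 − 17.129 = -51.829 °C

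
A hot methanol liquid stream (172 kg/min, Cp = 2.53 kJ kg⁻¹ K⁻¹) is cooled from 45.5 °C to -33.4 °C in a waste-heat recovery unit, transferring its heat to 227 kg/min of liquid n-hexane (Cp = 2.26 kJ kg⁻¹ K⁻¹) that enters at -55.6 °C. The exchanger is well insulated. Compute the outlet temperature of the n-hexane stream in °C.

Heat released by hot stream: Q = 172 × 2.53 × (45.5 − -33.4) = 34334 kJ/min
Energy balance on cold side (adiabatic exchanger): Q = ṁ_c·Cp_c·(T_c,out − T_c,in)
T_c,out = -55.6 + 34334/(227 × 2.26) = 11.326 °C

T_c,out = 11.3 °C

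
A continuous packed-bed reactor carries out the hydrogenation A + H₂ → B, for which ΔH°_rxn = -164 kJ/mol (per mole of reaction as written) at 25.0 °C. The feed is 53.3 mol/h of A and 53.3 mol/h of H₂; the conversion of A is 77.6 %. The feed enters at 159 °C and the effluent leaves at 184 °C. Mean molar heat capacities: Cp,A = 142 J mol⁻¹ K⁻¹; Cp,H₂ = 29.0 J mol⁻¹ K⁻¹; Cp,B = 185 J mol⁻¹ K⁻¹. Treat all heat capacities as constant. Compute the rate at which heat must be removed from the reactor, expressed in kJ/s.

Extent of reaction ξ = 0.776 × 53.3 = 41.361 mol/h
Reaction term: ξ·ΔH°_rxn = 41.361 × -164 = -6783.2 kJ/h
Sensible, feed 159→25 °C: -1221.3 kJ/h
Outlet flows (mol/h): A 11.939, H₂ 11.939, B 41.361
Sensible, products 25→184 °C: 1541.2 kJ/h
Q = ΔH = -6463.2 kJ/h = -1.7953 kW
Heat removed = 1.7953 kJ/s

Q_out = 1.80 kJ/s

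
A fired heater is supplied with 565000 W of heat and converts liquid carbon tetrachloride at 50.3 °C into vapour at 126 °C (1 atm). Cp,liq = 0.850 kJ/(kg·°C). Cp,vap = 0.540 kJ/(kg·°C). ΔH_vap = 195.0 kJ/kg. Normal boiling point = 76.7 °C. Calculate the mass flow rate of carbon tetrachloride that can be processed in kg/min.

Δh = 0.850×(76.7−50.3) + 195.0 + 0.540×(126−76.7) = 244.06 kJ/kg
Q = 565000 W = 565 kJ/s = 33900 kJ/min
ṁ = Q/Δh = 33900 / 244.06 = 138.9 kg/min

ṁ = 139 kg/min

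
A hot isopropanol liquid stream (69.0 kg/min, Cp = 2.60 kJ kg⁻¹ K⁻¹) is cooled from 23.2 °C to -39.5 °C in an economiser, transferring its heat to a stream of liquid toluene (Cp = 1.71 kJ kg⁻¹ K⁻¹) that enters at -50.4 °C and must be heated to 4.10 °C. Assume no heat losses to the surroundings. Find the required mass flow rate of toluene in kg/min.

Heat released by hot stream: Q = 69.0 × 2.60 × (23.2 − -39.5) = 11248 kJ/min
Energy balance on cold side (adiabatic exchanger): Q = ṁ_c·Cp_c·(T_c,out − T_c,in)
ṁ_c = 11248 / [1.71 × (4.10 − -50.4)] = 120.7 kg/min

ṁ_c = 121 kg/min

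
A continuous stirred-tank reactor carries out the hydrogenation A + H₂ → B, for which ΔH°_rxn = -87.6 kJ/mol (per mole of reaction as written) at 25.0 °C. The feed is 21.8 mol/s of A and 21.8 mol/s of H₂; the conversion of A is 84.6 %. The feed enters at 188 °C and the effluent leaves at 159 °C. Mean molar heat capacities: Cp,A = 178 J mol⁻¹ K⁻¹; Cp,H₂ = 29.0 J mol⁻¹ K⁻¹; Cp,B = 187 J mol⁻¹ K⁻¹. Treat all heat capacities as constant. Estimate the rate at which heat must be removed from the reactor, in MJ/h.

Q_out = 6470 MJ/h

Extent of reaction ξ = 0.846 × 21.8 = 18.443 mol/s
Reaction term: ξ·ΔH°_rxn = 18.443 × -87.6 = -1615.6 kJ/s
Sensible, feed 188→25 °C: -735.55 kJ/s
Outlet flows (mol/s): A 3.3572, H₂ 3.3572, B 18.443
Sensible, products 25→159 °C: 555.26 kJ/s
Q = ΔH = -1795.9 kJ/s = -1795.9 kW
Heat removed = 6465.2 MJ/h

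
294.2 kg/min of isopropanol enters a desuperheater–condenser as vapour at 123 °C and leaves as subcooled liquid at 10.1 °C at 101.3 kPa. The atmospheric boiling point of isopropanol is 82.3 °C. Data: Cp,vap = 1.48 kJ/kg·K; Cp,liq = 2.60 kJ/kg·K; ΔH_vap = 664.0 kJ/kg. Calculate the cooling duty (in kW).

vapour 123→82.3 °C: -60.236 kJ/kg
condensation at 82.3 °C: -664 kJ/kg
liquid 82.3→10.1 °C: -187.72 kJ/kg
Δh = -60.236 + -664 + -187.72 = -911.96 kJ/kg
Q = ṁ·Δh = 294.2 kg/min × -911.96 kJ/kg = -268300 kJ/min
|Q| = 4471.6 kW

Q_c = 4470 kW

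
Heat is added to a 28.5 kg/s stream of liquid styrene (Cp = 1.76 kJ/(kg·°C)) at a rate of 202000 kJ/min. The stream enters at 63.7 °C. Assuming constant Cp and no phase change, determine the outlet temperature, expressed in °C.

T_out = 131 °C

Q = 202000 kJ/min = 3366.7 kJ/s
ΔT = Q/(ṁ·Cp) = 3366.7/(28.5×1.76) = 67.119 K
T_out = 63.7 + 67.119 = 130.82 °C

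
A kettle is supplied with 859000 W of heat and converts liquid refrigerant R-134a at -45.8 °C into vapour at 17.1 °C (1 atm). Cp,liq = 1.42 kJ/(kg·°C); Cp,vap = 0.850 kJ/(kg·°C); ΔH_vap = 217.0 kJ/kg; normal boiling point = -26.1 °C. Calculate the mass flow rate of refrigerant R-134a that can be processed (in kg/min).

ṁ = 183 kg/min

Δh = 1.42×(-26.1−-45.8) + 217.0 + 0.850×(17.1−-26.1) = 281.69 kJ/kg
Q = 859000 W = 859 kJ/s = 51540 kJ/min
ṁ = Q/Δh = 51540 / 281.69 = 182.96 kg/min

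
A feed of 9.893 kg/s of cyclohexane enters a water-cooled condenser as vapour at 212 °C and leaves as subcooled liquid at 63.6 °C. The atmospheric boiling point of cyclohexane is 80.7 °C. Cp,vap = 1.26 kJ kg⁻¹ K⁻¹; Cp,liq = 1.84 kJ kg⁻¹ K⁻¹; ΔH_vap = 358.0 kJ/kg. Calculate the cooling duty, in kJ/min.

vapour 212→80.7 °C: -165.44 kJ/kg
condensation at 80.7 °C: -358 kJ/kg
liquid 80.7→63.6 °C: -31.464 kJ/kg
Δh = -165.44 + -358 + -31.464 = -554.9 kJ/kg
Q = ṁ·Δh = 9.893 kg/s × -554.9 kJ/kg = -5489.6 kJ/s
|Q| = 5489.6 kW = 329380 kJ/min

Q_c = 329000 kJ/min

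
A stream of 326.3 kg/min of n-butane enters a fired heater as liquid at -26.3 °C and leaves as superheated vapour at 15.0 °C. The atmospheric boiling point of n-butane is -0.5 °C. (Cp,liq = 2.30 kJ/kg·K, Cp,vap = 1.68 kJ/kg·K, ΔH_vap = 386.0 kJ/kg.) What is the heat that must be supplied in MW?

liquid -26.3→-0.5 °C: 59.34 kJ/kg
vaporisation at -0.5 °C: 386 kJ/kg
vapour -0.5→15.0 °C: 26.04 kJ/kg
Δh = 59.34 + 386 + 26.04 = 471.38 kJ/kg
Q = ṁ·Δh = 326.3 kg/min × 471.38 kJ/kg = 153810 kJ/min
|Q| = 2563.5 kW = 2.5635 MW

Q = 2.56 MW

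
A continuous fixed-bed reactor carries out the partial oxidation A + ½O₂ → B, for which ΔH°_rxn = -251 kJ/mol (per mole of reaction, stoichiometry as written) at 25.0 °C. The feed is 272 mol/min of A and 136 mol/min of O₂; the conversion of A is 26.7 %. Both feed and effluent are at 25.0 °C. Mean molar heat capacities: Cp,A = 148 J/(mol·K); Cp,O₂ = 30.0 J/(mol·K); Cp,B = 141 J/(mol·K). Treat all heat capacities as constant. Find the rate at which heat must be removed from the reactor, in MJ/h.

Q_out = 1090 MJ/h

Extent of reaction ξ = 0.267 × 272 = 72.624 mol/min
Reaction term: ξ·ΔH°_rxn = 72.624 × -251 = -18229 kJ/min
Q = ΔH = -18229 kJ/min = -303.81 kW
Heat removed = 1093.7 MJ/h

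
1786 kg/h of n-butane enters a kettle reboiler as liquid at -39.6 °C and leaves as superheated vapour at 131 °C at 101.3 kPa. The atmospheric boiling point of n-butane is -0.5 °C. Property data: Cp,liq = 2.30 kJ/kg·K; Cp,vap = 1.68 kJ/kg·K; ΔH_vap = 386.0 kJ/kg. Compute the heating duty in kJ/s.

liquid -39.6→-0.5 °C: 89.93 kJ/kg
vaporisation at -0.5 °C: 386 kJ/kg
vapour -0.5→131 °C: 220.92 kJ/kg
Δh = 89.93 + 386 + 220.92 = 696.85 kJ/kg
Q = ṁ·Δh = 1786 kg/h × 696.85 kJ/kg = 1.2446e+06 kJ/h
|Q| = 345.72 kW

Q = 346 kJ/s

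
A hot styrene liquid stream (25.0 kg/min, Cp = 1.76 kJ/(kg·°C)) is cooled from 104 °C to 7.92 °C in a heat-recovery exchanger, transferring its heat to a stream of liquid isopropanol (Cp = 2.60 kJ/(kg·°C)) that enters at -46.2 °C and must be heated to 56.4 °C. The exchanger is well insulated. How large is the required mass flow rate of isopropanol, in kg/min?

ṁ_c = 15.8 kg/min

Heat released by hot stream: Q = 25.0 × 1.76 × (104 − 7.92) = 4227.5 kJ/min
Energy balance on cold side (adiabatic exchanger): Q = ṁ_c·Cp_c·(T_c,out − T_c,in)
ṁ_c = 4227.5 / [2.60 × (56.4 − -46.2)] = 15.848 kg/min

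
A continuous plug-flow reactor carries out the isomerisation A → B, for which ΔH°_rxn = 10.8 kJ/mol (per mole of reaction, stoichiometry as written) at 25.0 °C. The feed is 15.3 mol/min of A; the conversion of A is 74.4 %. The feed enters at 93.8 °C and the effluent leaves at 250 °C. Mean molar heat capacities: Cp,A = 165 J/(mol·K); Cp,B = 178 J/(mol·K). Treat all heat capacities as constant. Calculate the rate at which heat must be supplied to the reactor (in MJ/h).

Extent of reaction ξ = 0.744 × 15.3 = 11.383 mol/min
Reaction term: ξ·ΔH°_rxn = 11.383 × 10.8 = 122.94 kJ/min
Sensible, feed 93.8→25 °C: -173.69 kJ/min
Outlet flows (mol/min): A 3.9168, B 11.383
Sensible, products 25→250 °C: 601.31 kJ/min
Q = ΔH = 550.56 kJ/min = 9.176 kW
Heat supplied = 33.034 MJ/h

Q_in = 33.0 MJ/h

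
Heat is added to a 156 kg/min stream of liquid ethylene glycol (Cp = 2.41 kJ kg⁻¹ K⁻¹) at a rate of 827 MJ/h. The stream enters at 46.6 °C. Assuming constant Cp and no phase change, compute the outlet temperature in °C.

T_out = 83.3 °C

Q = 827 MJ/h = 13783 kJ/min
ΔT = Q/(ṁ·Cp) = 13783/(156×2.41) = 36.662 K
T_out = 46.6 + 36.662 = 83.262 °C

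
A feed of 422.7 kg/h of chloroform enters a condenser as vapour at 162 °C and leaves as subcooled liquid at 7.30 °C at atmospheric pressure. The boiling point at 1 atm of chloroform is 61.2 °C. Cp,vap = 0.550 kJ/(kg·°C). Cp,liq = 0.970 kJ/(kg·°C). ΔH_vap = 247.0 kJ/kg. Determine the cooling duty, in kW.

Q_c = 41.7 kW

vapour 162→61.2 °C: -55.44 kJ/kg
condensation at 61.2 °C: -247 kJ/kg
liquid 61.2→7.30 °C: -52.283 kJ/kg
Δh = -55.44 + -247 + -52.283 = -354.72 kJ/kg
Q = ṁ·Δh = 422.7 kg/h × -354.72 kJ/kg = -149940 kJ/h
|Q| = 41.65 kW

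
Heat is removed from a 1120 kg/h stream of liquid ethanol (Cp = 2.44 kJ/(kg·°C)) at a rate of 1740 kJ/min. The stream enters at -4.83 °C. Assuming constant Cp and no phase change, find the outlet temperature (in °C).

Q = 1740 kJ/min = 104400 kJ/h
ΔT = Q/(ṁ·Cp) = 104400/(1120×2.44) = 38.203 K
T_out = -4.83 − 38.203 = -43.033 °C

T_out = -43.0 °C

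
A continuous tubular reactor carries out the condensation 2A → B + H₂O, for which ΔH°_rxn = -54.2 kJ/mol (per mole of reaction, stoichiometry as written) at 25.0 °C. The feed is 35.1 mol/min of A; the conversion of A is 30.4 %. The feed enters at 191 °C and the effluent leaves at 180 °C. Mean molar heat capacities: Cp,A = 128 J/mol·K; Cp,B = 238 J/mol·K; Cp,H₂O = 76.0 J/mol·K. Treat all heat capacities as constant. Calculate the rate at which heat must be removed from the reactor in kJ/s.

Extent of reaction ξ = 0.304 × 35.1 / 2 = 5.3352 mol/min
Reaction term: ξ·ΔH°_rxn = 5.3352 × -54.2 = -289.17 kJ/min
Sensible, feed 191→25 °C: -745.8 kJ/min
Outlet flows (mol/min): A 24.43, B 5.3352, H₂O 5.3352
Sensible, products 25→180 °C: 744.35 kJ/min
Q = ΔH = -290.63 kJ/min = -4.8438 kW
Heat removed = 4.8438 kJ/s

Q_out = 4.84 kJ/s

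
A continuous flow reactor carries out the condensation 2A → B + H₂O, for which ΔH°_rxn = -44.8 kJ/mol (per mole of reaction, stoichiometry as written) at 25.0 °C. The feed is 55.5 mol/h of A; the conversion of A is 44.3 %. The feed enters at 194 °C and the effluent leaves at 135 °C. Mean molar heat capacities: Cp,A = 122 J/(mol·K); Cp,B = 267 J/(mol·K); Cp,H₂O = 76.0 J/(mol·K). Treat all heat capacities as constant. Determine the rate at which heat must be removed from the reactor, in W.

Q_out = 227 W

Extent of reaction ξ = 0.443 × 55.5 / 2 = 12.293 mol/h
Reaction term: ξ·ΔH°_rxn = 12.293 × -44.8 = -550.74 kJ/h
Sensible, feed 194→25 °C: -1144.3 kJ/h
Outlet flows (mol/h): A 30.913, B 12.293, H₂O 12.293
Sensible, products 25→135 °C: 878.68 kJ/h
Q = ΔH = -816.35 kJ/h = -0.22676 kW
Heat removed = 226.76 W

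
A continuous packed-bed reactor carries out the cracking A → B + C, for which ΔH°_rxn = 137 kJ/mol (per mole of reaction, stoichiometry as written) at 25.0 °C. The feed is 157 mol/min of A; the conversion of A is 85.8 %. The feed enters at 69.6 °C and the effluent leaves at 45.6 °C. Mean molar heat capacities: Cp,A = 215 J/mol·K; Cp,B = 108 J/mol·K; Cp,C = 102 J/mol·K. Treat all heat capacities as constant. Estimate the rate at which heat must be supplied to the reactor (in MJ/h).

Extent of reaction ξ = 0.858 × 157 = 134.71 mol/min
Reaction term: ξ·ΔH°_rxn = 134.71 × 137 = 18455 kJ/min
Sensible, feed 69.6→25 °C: -1505.5 kJ/min
Outlet flows (mol/min): A 22.294, B 134.71, C 134.71
Sensible, products 25→45.6 °C: 681.48 kJ/min
Q = ΔH = 17631 kJ/min = 293.85 kW
Heat supplied = 1057.8 MJ/h

Q_in = 1060 MJ/h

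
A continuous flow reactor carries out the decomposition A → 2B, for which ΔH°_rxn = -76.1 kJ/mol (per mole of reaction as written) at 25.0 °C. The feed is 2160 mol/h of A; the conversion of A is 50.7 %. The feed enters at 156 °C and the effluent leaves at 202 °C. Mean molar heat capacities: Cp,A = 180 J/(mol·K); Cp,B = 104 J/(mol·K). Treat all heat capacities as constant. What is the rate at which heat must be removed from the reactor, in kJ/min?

Q_out = 1000 kJ/min

Extent of reaction ξ = 0.507 × 2160 = 1095.1 mol/h
Reaction term: ξ·ΔH°_rxn = 1095.1 × -76.1 = -83339 kJ/h
Sensible, feed 156→25 °C: -50933 kJ/h
Outlet flows (mol/h): A 1064.9, B 2190.2
Sensible, products 25→202 °C: 74245 kJ/h
Q = ΔH = -60026 kJ/h = -16.674 kW
Heat removed = 1000.4 kJ/min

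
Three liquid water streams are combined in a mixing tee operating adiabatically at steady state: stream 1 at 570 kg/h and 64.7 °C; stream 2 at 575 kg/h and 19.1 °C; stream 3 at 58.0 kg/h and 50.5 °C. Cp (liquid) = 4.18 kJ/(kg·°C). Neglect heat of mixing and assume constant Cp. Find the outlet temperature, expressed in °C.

T_out = 42.2 °C

No heat crosses the boundary, so H_out = H_in.
T_out = Σ ṁᵢCp,ᵢTᵢ / Σ ṁᵢCp,ᵢ
      = 212300 / 5028.5 = 42.22 °C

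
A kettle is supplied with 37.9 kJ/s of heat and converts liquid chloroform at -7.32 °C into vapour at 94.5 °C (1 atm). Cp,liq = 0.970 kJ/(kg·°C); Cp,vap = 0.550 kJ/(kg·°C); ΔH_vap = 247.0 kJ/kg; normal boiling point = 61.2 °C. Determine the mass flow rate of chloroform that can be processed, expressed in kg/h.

Δh = 0.970×(61.2−-7.32) + 247.0 + 0.550×(94.5−61.2) = 331.78 kJ/kg
Q = 37.9 kJ/s = 37.9 kJ/s = 136440 kJ/h
ṁ = Q/Δh = 136440 / 331.78 = 411.24 kg/h

ṁ = 411 kg/h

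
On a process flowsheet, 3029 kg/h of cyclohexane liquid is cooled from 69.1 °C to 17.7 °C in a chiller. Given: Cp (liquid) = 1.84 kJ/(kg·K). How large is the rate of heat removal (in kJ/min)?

Q = ṁ·Cp·ΔT = 3029 × 1.84 × (17.7 − 69.1) = -286470 kJ/h
Converting: 286470 / 3600 s = 79.575 kW
Cooling duty = 4774.5 kJ/min

Q_c = 4770 kJ/min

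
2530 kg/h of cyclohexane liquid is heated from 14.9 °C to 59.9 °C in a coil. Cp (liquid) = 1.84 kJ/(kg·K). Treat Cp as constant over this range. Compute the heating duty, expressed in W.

Q = ṁ·Cp·ΔT = 2530 × 1.84 × (59.9 − 14.9) = 209480 kJ/h
Converting: 209480 / 3600 s = 58.19 kW
Heating duty = 58190 W

Q = 58200 W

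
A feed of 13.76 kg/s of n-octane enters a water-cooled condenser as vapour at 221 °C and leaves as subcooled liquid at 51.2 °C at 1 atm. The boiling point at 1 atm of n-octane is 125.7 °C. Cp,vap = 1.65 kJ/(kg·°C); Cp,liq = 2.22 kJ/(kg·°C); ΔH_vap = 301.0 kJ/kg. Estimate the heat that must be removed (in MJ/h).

Q_c = 30900 MJ/h

vapour 221→125.7 °C: -157.24 kJ/kg
condensation at 125.7 °C: -301 kJ/kg
liquid 125.7→51.2 °C: -165.39 kJ/kg
Δh = -157.24 + -301 + -165.39 = -623.63 kJ/kg
Q = ṁ·Δh = 13.76 kg/s × -623.63 kJ/kg = -8581.2 kJ/s
|Q| = 8581.2 kW = 30892 MJ/h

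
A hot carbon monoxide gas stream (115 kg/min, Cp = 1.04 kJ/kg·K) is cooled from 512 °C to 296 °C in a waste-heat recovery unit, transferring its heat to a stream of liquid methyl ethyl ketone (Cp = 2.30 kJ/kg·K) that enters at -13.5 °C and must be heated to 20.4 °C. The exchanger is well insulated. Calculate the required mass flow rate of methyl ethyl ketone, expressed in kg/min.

ṁ_c = 331 kg/min

Heat released by hot stream: Q = 115 × 1.04 × (512 − 296) = 25834 kJ/min
Energy balance on cold side (adiabatic exchanger): Q = ṁ_c·Cp_c·(T_c,out − T_c,in)
ṁ_c = 25834 / [2.30 × (20.4 − -13.5)] = 331.33 kg/min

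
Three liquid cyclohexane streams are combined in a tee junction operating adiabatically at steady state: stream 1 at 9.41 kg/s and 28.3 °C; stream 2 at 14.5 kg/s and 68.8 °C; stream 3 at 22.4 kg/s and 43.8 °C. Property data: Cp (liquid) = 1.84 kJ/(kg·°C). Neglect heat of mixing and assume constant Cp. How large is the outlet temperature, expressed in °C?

Energy balance with Q = 0: Σ ṁᵢCp,ᵢ(T_out − Tᵢ) = 0
Σ ṁᵢCp,ᵢTᵢ = 9.41×1.84×28.3 + 14.5×1.84×68.8 + 22.4×1.84×43.8 = 4130.8
Σ ṁᵢCp,ᵢ = 9.41×1.84 + 14.5×1.84 + 22.4×1.84 = 85.21
T_out = 4130.8 / 85.21 = 48.478 °C

T_out = 48.5 °C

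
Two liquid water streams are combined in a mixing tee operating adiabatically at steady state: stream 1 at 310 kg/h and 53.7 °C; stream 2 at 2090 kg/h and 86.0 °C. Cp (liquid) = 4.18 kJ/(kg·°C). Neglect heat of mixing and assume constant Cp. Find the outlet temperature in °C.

T_out = 81.8 °C

Adiabatic, steady state ⇒ Σ ṁᵢCp,ᵢ(T_out − Tᵢ) = 0
Σ ṁᵢCp,ᵢTᵢ = 310×4.18×53.7 + 2090×4.18×86.0 = 820900
Σ ṁᵢCp,ᵢ = 310×4.18 + 2090×4.18 = 10032
T_out = 820900 / 10032 = 81.828 °C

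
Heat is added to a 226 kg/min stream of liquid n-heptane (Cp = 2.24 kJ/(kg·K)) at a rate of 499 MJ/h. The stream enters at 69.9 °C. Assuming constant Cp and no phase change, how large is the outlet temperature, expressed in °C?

T_out = 86.3 °C

Q = 499 MJ/h = 8316.7 kJ/min
ΔT = Q/(ṁ·Cp) = 8316.7/(226×2.24) = 16.428 K
T_out = 69.9 + 16.428 = 86.328 °C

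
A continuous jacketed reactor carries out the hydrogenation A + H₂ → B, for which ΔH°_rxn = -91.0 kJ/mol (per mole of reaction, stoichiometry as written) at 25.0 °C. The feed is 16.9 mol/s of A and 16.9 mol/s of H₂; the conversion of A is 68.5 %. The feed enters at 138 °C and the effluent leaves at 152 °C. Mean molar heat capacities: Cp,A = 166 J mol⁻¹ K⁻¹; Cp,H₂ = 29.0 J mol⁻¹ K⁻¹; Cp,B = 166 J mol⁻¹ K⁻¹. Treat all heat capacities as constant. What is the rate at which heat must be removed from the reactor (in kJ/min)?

Extent of reaction ξ = 0.685 × 16.9 = 11.576 mol/s
Reaction term: ξ·ΔH°_rxn = 11.576 × -91.0 = -1053.5 kJ/s
Sensible, feed 138→25 °C: -372.39 kJ/s
Outlet flows (mol/s): A 5.3235, H₂ 5.3235, B 11.576
Sensible, products 25→152 °C: 375.89 kJ/s
Q = ΔH = -1050 kJ/s = -1050 kW
Heat removed = 62998 kJ/min

Q_out = 63000 kJ/min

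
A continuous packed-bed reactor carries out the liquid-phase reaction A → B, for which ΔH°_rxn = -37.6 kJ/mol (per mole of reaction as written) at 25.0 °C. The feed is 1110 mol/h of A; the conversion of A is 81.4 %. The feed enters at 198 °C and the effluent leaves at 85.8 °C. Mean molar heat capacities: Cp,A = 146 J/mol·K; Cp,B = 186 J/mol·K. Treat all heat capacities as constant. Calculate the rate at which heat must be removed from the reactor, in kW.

Extent of reaction ξ = 0.814 × 1110 = 903.54 mol/h
Reaction term: ξ·ΔH°_rxn = 903.54 × -37.6 = -33973 kJ/h
Sensible, feed 198→25 °C: -28036 kJ/h
Outlet flows (mol/h): A 206.46, B 903.54
Sensible, products 25→85.8 °C: 12051 kJ/h
Q = ΔH = -49959 kJ/h = -13.877 kW
Heat removed = 13.877 kW

Q_out = 13.9 kW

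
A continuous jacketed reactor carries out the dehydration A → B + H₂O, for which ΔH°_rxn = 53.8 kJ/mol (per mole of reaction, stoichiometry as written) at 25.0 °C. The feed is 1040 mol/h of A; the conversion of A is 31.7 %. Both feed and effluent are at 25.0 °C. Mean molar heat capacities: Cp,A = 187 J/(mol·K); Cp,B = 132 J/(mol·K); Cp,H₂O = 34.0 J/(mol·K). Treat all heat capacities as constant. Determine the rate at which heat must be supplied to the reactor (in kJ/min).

Q_in = 296 kJ/min

Extent of reaction ξ = 0.317 × 1040 = 329.68 mol/h
Reaction term: ξ·ΔH°_rxn = 329.68 × 53.8 = 17737 kJ/h
Q = ΔH = 17737 kJ/h = 4.9269 kW
Heat supplied = 295.61 kJ/min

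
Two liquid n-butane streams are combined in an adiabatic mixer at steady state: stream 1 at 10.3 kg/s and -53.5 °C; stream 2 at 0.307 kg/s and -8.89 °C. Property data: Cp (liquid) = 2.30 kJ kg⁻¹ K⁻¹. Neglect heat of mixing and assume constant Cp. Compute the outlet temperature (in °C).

T_out = -52.2 °C

Energy balance with Q = 0: Σ ṁᵢCp,ᵢ(T_out − Tᵢ) = 0
Σ ṁᵢCp,ᵢTᵢ = 10.3×2.30×-53.5 + 0.307×2.30×-8.89 = -1273.7
Σ ṁᵢCp,ᵢ = 10.3×2.30 + 0.307×2.30 = 24.396
T_out = -1273.7 / 24.396 = -52.209 °C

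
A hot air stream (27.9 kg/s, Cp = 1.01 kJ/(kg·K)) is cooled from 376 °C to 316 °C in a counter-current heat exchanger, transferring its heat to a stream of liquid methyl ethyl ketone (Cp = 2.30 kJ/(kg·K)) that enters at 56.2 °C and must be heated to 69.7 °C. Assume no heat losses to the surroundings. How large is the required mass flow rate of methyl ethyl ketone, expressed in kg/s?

Heat released by hot stream: Q = 27.9 × 1.01 × (376 − 316) = 1690.7 kJ/s
Energy balance on cold side (adiabatic exchanger): Q = ṁ_c·Cp_c·(T_c,out − T_c,in)
ṁ_c = 1690.7 / [2.30 × (69.7 − 56.2)] = 54.452 kg/s

ṁ_c = 54.5 kg/s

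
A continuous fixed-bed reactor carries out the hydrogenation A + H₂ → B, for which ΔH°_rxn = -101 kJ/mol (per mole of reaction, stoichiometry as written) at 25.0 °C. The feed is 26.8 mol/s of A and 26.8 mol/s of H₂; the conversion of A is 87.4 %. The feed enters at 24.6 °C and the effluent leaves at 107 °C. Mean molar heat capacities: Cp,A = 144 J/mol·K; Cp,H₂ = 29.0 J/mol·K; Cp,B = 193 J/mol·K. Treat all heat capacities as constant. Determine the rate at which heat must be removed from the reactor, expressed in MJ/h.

Q_out = 7000 MJ/h

Extent of reaction ξ = 0.874 × 26.8 = 23.423 mol/s
Reaction term: ξ·ΔH°_rxn = 23.423 × -101 = -2365.7 kJ/s
Sensible, feed 24.6→25 °C: 1.8546 kJ/s
Outlet flows (mol/s): A 3.3768, H₂ 3.3768, B 23.423
Sensible, products 25→107 °C: 418.6 kJ/s
Q = ΔH = -1945.3 kJ/s = -1945.3 kW
Heat removed = 7003 MJ/h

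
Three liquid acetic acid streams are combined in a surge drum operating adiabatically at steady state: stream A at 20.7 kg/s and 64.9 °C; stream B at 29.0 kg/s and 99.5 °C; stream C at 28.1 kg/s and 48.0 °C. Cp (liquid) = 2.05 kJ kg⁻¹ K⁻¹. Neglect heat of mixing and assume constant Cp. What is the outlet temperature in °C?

T_out = 71.7 °C

Energy balance with Q = 0: Σ ṁᵢCp,ᵢ(T_out − Tᵢ) = 0
Σ ṁᵢCp,ᵢTᵢ = 20.7×2.05×64.9 + 29.0×2.05×99.5 + 28.1×2.05×48.0 = 11434
Σ ṁᵢCp,ᵢ = 20.7×2.05 + 29.0×2.05 + 28.1×2.05 = 159.49
T_out = 11434 / 159.49 = 71.693 °C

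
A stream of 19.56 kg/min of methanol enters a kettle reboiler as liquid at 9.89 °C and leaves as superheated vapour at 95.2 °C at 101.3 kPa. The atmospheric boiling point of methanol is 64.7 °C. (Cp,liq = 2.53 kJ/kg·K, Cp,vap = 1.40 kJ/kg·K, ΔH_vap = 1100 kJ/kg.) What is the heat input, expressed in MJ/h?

Q = 1500 MJ/h

liquid 9.89→64.7 °C: 138.67 kJ/kg
vaporisation at 64.7 °C: 1100 kJ/kg
vapour 64.7→95.2 °C: 42.7 kJ/kg
Δh = 138.67 + 1100 + 42.7 = 1281.4 kJ/kg
Q = ṁ·Δh = 19.56 kg/min × 1281.4 kJ/kg = 25064 kJ/min
|Q| = 417.73 kW = 1503.8 MJ/h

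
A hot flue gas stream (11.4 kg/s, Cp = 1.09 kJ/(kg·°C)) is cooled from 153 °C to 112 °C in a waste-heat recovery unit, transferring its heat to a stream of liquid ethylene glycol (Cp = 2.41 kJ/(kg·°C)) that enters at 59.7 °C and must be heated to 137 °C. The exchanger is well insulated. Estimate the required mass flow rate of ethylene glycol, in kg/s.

ṁ_c = 2.73 kg/s

Heat released by hot stream: Q = 11.4 × 1.09 × (153 − 112) = 509.47 kJ/s
Energy balance on cold side (adiabatic exchanger): Q = ṁ_c·Cp_c·(T_c,out − T_c,in)
ṁ_c = 509.47 / [2.41 × (137 − 59.7)] = 2.7348 kg/s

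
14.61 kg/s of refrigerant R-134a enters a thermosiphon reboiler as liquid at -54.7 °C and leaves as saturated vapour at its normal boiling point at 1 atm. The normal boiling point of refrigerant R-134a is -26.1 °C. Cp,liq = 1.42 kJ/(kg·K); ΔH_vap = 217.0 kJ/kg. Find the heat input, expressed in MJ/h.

liquid -54.7→-26.1 °C: 40.612 kJ/kg
vaporisation at -26.1 °C: 217 kJ/kg
Δh = 40.612 + 217 = 257.61 kJ/kg
Q = ṁ·Δh = 14.61 kg/s × 257.61 kJ/kg = 3763.7 kJ/s
|Q| = 3763.7 kW = 13549 MJ/h

Q = 13500 MJ/h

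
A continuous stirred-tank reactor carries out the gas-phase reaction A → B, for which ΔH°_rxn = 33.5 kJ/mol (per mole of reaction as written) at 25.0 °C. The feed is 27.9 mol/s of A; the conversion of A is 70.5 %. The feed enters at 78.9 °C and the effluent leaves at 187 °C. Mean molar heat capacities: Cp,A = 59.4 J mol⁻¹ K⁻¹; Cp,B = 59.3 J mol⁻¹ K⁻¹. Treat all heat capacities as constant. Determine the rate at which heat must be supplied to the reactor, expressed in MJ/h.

Extent of reaction ξ = 0.705 × 27.9 = 19.669 mol/s
Reaction term: ξ·ΔH°_rxn = 19.669 × 33.5 = 658.93 kJ/s
Sensible, feed 78.9→25 °C: -89.326 kJ/s
Outlet flows (mol/s): A 8.2305, B 19.669
Sensible, products 25→187 °C: 268.16 kJ/s
Q = ΔH = 837.76 kJ/s = 837.76 kW
Heat supplied = 3015.9 MJ/h

Q_in = 3020 MJ/h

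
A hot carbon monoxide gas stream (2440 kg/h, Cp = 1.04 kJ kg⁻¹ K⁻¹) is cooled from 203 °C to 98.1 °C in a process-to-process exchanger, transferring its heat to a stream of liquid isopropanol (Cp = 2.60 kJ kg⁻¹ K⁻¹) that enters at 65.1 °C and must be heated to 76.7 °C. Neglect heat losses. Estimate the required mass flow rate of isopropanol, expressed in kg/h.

Heat released by hot stream: Q = 2440 × 1.04 × (203 − 98.1) = 266190 kJ/h
Energy balance on cold side (adiabatic exchanger): Q = ṁ_c·Cp_c·(T_c,out − T_c,in)
ṁ_c = 266190 / [2.60 × (76.7 − 65.1)] = 8826.1 kg/h

ṁ_c = 8830 kg/h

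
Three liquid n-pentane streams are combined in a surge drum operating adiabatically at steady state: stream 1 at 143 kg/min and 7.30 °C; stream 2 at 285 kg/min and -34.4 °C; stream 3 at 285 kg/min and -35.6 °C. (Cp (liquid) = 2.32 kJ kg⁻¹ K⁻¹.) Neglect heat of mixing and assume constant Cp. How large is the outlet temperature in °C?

T_out = -26.5 °C

Energy balance with Q = 0: Σ ṁᵢCp,ᵢ(T_out − Tᵢ) = 0
Σ ṁᵢCp,ᵢTᵢ = 143×2.32×7.30 + 285×2.32×-34.4 + 285×2.32×-35.6 = -43862
Σ ṁᵢCp,ᵢ = 143×2.32 + 285×2.32 + 285×2.32 = 1654.2
T_out = -43862 / 1654.2 = -26.516 °C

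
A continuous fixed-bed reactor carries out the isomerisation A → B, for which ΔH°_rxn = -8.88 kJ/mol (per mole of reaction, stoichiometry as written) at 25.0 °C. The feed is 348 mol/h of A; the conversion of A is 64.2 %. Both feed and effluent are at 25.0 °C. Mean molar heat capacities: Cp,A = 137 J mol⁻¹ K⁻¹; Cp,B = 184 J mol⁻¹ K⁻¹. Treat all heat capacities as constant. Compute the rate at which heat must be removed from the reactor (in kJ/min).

Extent of reaction ξ = 0.642 × 348 = 223.42 mol/h
Reaction term: ξ·ΔH°_rxn = 223.42 × -8.88 = -1983.9 kJ/h
Q = ΔH = -1983.9 kJ/h = -0.55109 kW
Heat removed = 33.066 kJ/min

Q_out = 33.1 kJ/min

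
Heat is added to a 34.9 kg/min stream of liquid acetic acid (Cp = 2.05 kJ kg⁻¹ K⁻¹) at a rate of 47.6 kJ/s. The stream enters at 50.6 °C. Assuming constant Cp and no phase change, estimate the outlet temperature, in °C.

Q = 47.6 kJ/s = 2856 kJ/min
ΔT = Q/(ṁ·Cp) = 2856/(34.9×2.05) = 39.919 K
T_out = 50.6 + 39.919 = 90.519 °C

T_out = 90.5 °C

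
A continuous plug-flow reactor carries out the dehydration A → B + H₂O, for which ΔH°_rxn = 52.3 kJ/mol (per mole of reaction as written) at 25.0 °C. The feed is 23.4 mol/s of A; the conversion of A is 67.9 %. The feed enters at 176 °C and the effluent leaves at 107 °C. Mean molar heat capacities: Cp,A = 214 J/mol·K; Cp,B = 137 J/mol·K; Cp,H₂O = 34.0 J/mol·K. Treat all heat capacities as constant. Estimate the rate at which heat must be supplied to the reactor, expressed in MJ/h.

Q_in = 1550 MJ/h

Extent of reaction ξ = 0.679 × 23.4 = 15.889 mol/s
Reaction term: ξ·ΔH°_rxn = 15.889 × 52.3 = 830.97 kJ/s
Sensible, feed 176→25 °C: -756.15 kJ/s
Outlet flows (mol/s): A 7.5114, B 15.889, H₂O 15.889
Sensible, products 25→107 °C: 354.6 kJ/s
Q = ΔH = 429.43 kJ/s = 429.43 kW
Heat supplied = 1545.9 MJ/h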